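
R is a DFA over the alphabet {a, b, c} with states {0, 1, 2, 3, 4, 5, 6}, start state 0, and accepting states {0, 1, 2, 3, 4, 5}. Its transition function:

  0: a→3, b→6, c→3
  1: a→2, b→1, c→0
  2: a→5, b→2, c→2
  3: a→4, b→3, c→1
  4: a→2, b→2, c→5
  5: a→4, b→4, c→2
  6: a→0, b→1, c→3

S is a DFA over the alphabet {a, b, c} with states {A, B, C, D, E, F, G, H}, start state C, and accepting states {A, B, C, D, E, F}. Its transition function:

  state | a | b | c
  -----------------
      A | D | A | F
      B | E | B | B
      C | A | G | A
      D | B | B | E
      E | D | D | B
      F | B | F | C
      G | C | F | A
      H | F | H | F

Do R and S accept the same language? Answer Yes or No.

Yes

Exploring the product automaton R × S from the start pair (0, C), following both machines on each input symbol, reaches 7 state pairs: (0, C), (3, A), (6, G), (4, D), (1, F), (2, B), (5, E).
R accepts in {0, 1, 2, 3, 4, 5} and S accepts in {A, B, C, D, E, F}. In every reachable pair the two components are either both accepting — (0, C), (3, A), (4, D), (1, F), (2, B), (5, E) — or both non-accepting, so no string is accepted by exactly one of the machines: L(R) \ L(S) and L(S) \ L(R) are both empty.
Hence every string is accepted by R iff it is accepted by S, and the two languages coincide.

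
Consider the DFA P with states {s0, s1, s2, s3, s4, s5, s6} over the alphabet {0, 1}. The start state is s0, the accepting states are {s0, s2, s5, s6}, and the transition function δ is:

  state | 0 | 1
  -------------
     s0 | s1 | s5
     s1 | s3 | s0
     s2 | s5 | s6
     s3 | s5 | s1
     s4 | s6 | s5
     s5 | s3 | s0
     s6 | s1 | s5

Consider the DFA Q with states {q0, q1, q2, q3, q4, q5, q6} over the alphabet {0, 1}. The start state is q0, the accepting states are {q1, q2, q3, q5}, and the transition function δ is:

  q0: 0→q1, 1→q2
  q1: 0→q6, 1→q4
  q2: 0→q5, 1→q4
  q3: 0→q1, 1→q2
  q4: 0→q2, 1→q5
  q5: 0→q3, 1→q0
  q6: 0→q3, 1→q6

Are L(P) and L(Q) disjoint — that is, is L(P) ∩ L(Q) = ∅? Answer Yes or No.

The string 1 is accepted by both P and Q.
Hence L(P) ∩ L(Q) ≠ ∅.

No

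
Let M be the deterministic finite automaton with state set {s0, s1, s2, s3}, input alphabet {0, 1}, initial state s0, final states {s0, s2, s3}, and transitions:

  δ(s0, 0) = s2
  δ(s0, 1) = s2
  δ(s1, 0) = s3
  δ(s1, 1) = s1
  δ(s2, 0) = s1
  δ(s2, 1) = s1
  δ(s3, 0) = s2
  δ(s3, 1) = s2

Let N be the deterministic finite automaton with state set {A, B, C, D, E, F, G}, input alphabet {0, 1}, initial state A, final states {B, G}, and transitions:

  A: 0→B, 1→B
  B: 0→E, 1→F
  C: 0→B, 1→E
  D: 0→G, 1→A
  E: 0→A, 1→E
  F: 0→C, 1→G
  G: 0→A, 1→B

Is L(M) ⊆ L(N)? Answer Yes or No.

The empty string ε is in L(M) but not in L(N).
So L(M) ⊄ L(N).

No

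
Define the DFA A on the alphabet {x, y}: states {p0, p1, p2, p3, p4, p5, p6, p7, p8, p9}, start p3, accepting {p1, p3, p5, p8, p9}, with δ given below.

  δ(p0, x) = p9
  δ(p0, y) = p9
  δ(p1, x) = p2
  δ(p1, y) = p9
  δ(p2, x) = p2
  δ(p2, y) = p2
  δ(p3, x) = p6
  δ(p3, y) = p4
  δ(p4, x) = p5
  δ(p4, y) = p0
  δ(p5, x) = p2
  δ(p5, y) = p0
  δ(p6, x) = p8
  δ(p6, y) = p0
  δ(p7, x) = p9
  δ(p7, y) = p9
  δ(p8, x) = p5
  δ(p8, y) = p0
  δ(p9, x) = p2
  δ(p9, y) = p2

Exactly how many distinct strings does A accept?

The useful subgraph on states {p0, p3, p4, p5, p6, p8, p9} is acyclic, so L(A) is finite; the longest accepting path visits 6 useful states, giving maximum string length 5.
Counting accepting paths from p3 by length: 1 of length 0, 2 of length 2, 5 of length 3, 4 of length 4, 2 of length 5. Total 14.

14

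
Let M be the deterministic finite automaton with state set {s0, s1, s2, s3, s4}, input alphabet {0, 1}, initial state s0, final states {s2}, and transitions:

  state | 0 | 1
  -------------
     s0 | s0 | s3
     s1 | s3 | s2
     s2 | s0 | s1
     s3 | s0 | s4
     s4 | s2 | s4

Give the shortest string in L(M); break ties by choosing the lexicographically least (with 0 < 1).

A breadth-first search from s0 reaches an accepting state first via the path s0 → s3 → s4 → s2 on input 110.
No string of length < 3 is accepted (BFS exhausts all shorter strings without reaching an accepting state), and 110 is the lexicographically least accepting string of length 3.

110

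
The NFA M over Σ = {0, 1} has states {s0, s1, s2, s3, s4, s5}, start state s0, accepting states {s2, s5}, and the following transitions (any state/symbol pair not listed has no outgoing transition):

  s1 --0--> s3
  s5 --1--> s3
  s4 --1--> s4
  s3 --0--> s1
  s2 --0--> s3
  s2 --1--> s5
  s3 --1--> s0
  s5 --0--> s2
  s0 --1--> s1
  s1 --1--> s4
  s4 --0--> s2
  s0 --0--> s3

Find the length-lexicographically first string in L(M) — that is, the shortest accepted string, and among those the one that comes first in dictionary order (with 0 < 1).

A breadth-first search from s0 reaches an accepting state first via the path s0 → s1 → s4 → s2 on input 110.
No string of length < 3 is accepted (BFS exhausts all shorter strings without reaching an accepting state), and 110 is the lexicographically least accepting string of length 3.

110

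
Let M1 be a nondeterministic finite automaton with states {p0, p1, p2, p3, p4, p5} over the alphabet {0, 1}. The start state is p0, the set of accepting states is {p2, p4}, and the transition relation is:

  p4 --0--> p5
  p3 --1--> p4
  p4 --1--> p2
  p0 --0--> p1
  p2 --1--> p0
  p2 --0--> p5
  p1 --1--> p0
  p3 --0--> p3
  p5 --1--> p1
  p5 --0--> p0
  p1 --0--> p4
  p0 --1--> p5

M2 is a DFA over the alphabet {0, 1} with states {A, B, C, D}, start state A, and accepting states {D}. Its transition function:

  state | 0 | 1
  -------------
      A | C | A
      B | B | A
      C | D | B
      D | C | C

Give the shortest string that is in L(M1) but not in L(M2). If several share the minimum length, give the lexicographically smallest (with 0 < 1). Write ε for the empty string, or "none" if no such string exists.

001

The string 001 is accepted by M1 but not by M2.
No shorter string lies in the difference, and 001 is the lexicographically first length-3 string in L(M1) \ L(M2).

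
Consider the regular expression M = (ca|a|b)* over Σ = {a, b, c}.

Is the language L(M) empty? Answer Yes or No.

The empty string ε matches the expression, so it belongs to L(M).
Since L(M) contains at least one string, it is not empty.

No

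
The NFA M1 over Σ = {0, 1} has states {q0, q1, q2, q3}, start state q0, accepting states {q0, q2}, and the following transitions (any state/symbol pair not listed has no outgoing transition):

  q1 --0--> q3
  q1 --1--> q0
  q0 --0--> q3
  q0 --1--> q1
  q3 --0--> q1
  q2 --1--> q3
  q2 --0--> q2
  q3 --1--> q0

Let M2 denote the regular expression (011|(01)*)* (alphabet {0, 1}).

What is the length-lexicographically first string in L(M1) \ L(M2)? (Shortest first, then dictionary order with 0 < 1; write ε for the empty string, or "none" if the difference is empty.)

11

The string 11 is accepted by M1 but not by M2.
No shorter string lies in the difference, and 11 is the lexicographically first length-2 string in L(M1) \ L(M2).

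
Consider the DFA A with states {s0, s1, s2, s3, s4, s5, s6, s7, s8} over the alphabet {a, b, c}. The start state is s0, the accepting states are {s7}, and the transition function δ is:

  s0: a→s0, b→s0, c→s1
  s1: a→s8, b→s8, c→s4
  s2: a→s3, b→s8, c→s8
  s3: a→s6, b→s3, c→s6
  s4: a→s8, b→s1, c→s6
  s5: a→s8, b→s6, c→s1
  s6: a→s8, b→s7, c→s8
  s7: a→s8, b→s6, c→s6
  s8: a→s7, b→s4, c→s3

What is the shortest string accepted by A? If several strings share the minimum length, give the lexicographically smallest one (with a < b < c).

A breadth-first search from s0 reaches an accepting state first via the path s0 → s1 → s8 → s7 on input caa.
No string of length < 3 is accepted (BFS exhausts all shorter strings without reaching an accepting state), and caa is the lexicographically least accepting string of length 3.

caa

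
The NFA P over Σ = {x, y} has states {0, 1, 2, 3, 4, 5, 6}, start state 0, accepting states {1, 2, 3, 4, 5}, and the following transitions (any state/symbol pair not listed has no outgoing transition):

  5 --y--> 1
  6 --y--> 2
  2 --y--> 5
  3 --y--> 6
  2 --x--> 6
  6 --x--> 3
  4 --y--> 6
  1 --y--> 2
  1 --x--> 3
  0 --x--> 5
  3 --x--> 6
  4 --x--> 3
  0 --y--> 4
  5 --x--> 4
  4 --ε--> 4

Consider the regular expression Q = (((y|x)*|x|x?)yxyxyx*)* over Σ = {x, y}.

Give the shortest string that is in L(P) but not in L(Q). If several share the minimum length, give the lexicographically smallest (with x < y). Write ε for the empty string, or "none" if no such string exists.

x

The string x is accepted by P but not by Q.
No shorter string lies in the difference, and x is the lexicographically first length-1 string in L(P) \ L(Q).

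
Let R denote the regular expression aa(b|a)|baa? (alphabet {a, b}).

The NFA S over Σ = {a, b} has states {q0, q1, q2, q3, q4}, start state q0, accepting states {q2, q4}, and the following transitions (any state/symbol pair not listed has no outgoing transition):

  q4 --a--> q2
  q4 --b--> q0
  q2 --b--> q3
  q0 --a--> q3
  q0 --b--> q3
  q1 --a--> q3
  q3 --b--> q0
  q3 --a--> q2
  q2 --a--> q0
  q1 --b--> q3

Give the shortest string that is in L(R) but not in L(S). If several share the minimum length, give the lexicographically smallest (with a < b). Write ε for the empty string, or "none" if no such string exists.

aaa

The string aaa is accepted by R but not by S.
No shorter string lies in the difference, and aaa is the lexicographically first length-3 string in L(R) \ L(S).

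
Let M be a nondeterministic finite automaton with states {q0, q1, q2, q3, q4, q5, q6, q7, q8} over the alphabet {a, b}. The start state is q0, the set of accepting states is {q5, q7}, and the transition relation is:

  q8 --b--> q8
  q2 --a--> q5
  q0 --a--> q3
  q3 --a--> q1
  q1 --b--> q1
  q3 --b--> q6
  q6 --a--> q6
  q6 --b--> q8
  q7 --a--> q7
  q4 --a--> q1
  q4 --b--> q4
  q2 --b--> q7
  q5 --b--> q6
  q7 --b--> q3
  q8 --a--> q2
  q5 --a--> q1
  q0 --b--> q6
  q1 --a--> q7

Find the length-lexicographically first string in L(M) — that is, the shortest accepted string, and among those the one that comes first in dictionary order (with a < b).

A breadth-first search from q0 reaches an accepting state first via the path q0 → q3 → q1 → q7 on input aaa.
No string of length < 3 is accepted (BFS exhausts all shorter strings without reaching an accepting state), and aaa is the lexicographically least accepting string of length 3.

aaa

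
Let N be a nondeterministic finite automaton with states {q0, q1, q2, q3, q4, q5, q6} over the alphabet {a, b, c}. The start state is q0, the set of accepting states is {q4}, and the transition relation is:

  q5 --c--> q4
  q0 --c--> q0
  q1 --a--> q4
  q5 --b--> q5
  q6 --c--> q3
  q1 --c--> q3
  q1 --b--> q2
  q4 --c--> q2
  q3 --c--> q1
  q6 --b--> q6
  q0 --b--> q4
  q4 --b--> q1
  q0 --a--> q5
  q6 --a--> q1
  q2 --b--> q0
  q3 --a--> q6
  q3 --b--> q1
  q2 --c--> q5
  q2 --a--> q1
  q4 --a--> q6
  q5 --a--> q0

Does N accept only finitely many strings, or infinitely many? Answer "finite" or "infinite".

State q0 is reachable from the start and can reach an accepting state, and it lies on the cycle q0 → q0.
Traversing that cycle any number of times yields accepted strings of unbounded length, so the language is infinite.

infinite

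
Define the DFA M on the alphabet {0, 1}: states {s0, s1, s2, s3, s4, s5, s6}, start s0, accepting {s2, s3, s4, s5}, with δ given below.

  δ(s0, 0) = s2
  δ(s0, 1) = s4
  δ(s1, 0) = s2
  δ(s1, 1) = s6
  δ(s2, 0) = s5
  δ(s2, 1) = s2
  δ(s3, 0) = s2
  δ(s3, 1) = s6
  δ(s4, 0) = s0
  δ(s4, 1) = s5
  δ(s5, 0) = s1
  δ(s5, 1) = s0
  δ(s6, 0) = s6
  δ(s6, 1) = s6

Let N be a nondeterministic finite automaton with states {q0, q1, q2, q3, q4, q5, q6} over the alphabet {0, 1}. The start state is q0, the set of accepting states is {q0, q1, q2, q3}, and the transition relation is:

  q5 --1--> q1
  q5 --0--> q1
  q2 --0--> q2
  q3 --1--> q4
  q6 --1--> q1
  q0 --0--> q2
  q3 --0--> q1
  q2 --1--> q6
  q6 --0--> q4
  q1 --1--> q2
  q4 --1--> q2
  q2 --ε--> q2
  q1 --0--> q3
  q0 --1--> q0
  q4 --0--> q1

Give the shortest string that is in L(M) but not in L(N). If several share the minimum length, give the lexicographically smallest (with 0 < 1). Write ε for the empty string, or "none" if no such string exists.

01

The string 01 is accepted by M but not by N.
No shorter string lies in the difference, and 01 is the lexicographically first length-2 string in L(M) \ L(N).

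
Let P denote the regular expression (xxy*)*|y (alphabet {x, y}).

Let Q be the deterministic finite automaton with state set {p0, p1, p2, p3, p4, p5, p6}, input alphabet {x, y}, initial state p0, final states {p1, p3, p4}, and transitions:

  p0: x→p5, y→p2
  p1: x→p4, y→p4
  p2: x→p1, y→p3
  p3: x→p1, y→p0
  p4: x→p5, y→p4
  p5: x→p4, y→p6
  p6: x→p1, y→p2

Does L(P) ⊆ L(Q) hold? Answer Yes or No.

No

The empty string ε is in L(P) but not in L(Q).
So L(P) ⊄ L(Q).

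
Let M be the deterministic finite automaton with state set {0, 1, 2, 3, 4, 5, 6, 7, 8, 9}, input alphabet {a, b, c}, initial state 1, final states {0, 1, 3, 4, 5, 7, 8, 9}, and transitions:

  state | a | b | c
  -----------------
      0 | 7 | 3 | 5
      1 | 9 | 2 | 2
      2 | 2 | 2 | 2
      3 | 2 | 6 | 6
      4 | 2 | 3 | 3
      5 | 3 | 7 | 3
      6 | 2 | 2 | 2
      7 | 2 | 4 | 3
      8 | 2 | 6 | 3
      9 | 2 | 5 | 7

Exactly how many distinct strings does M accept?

The useful subgraph on states {1, 3, 4, 5, 7, 9} is acyclic, so L(M) is finite; the longest accepting path visits 6 useful states, giving maximum string length 5.
Counting accepting paths from 1 by length: 1 of length 0, 1 of length 1, 2 of length 2, 5 of length 3, 4 of length 4, 2 of length 5. Total 15.

15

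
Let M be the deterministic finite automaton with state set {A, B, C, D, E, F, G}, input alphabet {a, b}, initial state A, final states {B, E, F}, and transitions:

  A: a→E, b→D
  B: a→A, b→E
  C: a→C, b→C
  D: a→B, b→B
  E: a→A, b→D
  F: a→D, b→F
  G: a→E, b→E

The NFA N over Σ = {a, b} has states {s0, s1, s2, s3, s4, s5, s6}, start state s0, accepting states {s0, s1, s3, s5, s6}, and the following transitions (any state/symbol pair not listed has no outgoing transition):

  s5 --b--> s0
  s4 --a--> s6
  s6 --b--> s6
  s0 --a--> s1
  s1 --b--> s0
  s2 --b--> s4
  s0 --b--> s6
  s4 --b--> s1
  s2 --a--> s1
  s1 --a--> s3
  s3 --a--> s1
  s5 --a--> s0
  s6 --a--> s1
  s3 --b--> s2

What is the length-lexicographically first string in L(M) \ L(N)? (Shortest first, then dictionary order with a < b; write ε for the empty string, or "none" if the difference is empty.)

aabb

The string aabb is accepted by M but not by N.
No shorter string lies in the difference, and aabb is the lexicographically first length-4 string in L(M) \ L(N).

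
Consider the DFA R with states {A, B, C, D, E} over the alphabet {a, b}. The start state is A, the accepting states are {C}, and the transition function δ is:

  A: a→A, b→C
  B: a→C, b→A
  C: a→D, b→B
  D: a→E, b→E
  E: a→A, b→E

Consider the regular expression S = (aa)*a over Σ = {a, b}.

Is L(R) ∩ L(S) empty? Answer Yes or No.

Converting the expression S to a DFA (subset construction, then merging equivalent states) gives the minimal DFA with states {s0, s1, s2}, start state s0, accepting states {s1} and transitions s0: a→s1, b→s2; s1: a→s0, b→s2; s2: a→s2, b→s2.
Exploring the product automaton R × S from the start pair (A, s0), following both machines on each input symbol, reaches 7 state pairs: (A, s0), (A, s1), (C, s2), (D, s2), (B, s2), (E, s2), (A, s2).
R accepts in {C} and S accepts in {s1}; no reachable pair has both components accepting, so no string drives both machines to acceptance simultaneously and L(R) ∩ L(S) = ∅.
So no string is accepted by both, and the intersection is empty.

Yes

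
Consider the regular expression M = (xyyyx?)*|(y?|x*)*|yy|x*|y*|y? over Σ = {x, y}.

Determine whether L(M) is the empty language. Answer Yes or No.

No

The empty string ε matches the expression, so it belongs to L(M).
Since L(M) contains at least one string, it is not empty.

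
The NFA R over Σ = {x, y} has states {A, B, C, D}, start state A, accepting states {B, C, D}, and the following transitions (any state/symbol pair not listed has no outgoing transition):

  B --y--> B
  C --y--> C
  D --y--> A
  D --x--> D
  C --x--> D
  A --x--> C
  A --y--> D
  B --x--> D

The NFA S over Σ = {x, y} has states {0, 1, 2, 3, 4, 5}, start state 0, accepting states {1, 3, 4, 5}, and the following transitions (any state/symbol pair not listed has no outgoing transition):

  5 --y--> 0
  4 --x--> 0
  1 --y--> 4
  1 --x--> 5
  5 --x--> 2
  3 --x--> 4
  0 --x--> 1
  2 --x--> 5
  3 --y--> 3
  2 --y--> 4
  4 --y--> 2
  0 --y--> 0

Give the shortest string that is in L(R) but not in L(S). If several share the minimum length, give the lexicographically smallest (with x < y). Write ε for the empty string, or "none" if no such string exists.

y

The string y is accepted by R but not by S.
No shorter string lies in the difference, and y is the lexicographically first length-1 string in L(R) \ L(S).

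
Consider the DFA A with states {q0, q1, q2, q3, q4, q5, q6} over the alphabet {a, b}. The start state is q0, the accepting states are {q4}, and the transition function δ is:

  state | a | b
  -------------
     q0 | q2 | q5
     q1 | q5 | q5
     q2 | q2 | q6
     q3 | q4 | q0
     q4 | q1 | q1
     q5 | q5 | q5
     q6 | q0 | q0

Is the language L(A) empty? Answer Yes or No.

The states reachable from the start state are {q0, q2, q5, q6}.
None of the accepting states {q4} is reachable, so no string is accepted and L(A) = ∅.

Yes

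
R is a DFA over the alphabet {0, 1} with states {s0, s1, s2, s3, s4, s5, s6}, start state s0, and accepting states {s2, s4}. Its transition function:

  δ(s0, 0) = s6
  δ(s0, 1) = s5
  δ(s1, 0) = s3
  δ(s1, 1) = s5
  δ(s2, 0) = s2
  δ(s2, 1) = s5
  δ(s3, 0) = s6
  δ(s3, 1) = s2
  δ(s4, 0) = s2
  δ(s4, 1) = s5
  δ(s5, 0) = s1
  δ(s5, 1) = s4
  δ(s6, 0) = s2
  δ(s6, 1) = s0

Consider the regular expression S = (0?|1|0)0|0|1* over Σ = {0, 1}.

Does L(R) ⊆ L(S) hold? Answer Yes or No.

The string 000 is in L(R) but not in L(S).
So L(R) ⊄ L(S).

No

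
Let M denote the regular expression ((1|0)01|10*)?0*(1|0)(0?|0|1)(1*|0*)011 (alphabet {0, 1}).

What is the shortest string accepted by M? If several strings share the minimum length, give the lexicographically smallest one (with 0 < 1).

By inspection of the expression, no string of length less than 4 matches, and 0011 is the lexicographically first match of length 4.

0011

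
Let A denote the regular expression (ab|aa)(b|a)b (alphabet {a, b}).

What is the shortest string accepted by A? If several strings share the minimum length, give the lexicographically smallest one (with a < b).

By inspection of the expression, no string of length less than 4 matches, and aaab is the lexicographically first match of length 4.

aaab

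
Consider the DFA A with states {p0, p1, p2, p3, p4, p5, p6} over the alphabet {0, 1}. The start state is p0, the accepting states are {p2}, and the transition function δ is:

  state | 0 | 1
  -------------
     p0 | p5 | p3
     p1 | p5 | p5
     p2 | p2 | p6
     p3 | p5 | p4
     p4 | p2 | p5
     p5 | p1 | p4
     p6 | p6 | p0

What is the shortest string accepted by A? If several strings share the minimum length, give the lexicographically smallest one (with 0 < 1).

010

A breadth-first search from p0 reaches an accepting state first via the path p0 → p5 → p4 → p2 on input 010.
No string of length < 3 is accepted (BFS exhausts all shorter strings without reaching an accepting state), and 010 is the lexicographically least accepting string of length 3.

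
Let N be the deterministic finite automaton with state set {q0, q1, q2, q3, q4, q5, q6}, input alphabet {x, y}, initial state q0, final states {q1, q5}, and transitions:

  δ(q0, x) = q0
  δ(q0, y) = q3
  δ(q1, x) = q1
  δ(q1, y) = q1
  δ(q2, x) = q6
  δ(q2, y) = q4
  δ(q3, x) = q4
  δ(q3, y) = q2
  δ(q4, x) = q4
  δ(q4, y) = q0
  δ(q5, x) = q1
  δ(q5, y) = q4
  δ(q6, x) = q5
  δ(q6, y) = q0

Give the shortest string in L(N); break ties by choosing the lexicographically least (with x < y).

A breadth-first search from q0 reaches an accepting state first via the path q0 → q3 → q2 → q6 → q5 on input yyxx.
No string of length < 4 is accepted (BFS exhausts all shorter strings without reaching an accepting state), and yyxx is the lexicographically least accepting string of length 4.

yyxx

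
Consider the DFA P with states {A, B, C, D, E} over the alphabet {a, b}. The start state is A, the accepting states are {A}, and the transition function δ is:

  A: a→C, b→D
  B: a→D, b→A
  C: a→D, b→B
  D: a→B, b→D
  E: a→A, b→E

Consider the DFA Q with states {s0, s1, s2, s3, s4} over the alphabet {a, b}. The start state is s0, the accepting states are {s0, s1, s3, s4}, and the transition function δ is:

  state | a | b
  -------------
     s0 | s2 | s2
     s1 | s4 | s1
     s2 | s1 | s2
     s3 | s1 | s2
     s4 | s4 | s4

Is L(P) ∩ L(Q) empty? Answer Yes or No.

No

The empty string ε is accepted by both P and Q.
Hence L(P) ∩ L(Q) ≠ ∅.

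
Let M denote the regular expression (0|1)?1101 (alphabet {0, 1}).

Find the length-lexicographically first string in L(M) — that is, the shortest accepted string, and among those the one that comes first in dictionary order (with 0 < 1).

By inspection of the expression, no string of length less than 4 matches, and 1101 is the lexicographically first match of length 4.

1101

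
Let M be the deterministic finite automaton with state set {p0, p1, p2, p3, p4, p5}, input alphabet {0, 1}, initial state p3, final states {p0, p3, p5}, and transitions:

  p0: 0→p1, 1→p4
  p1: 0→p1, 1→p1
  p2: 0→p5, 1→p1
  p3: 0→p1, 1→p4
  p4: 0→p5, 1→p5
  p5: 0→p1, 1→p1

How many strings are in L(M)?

3

The useful subgraph on states {p3, p4, p5} is acyclic, so L(M) is finite; the longest accepting path visits 3 useful states, giving maximum string length 2.
Counting accepting paths from p3 by length: 1 of length 0, 2 of length 2. Total 3.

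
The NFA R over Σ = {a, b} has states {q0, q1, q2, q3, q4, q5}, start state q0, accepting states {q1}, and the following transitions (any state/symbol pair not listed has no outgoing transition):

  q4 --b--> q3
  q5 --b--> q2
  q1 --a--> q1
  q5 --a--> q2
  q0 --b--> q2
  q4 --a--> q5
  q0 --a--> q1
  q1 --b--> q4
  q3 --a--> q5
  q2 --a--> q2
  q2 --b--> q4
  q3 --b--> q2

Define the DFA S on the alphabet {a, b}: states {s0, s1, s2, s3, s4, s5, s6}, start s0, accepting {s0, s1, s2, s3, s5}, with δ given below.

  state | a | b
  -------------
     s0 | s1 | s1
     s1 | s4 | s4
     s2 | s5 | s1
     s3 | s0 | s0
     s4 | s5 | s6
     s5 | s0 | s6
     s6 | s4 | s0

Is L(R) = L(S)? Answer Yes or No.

No

The string aa is accepted by R but rejected by S.
So L(R) ≠ L(S).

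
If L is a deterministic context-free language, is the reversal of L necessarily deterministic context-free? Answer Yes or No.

No

L = {c bⁿaⁿ : n≥0} ∪ {d b²ⁿaⁿ : n≥0} is a DCFL: the first symbol tells a deterministic PDA whether to pop one or two b's per a. Its reversal Lᴿ = {aⁿbⁿ c : n≥0} ∪ {aⁿb²ⁿ d : n≥0} is not. DCFLs are closed under right quotient by regular languages, and Lᴿ/{c, d} = {aⁿbⁿ : n≥0} ∪ {aⁿb²ⁿ : n≥0} — the standard context-free language accepted by no deterministic PDA (intuitively the machine would have to commit to a b-to-a ratio before the distinguishing marker arrives; formally, a DPDA for it would have a single run on aⁿb²ⁿ, accepting after the prefix aⁿbⁿ and accepting again after n more b's; an ordinary PDA that simulates it on a's and b's and, at any moment when it is accepting, may switch to reading only a fresh letter e while feeding each e to the simulation as a b, would accept aⁱbʲeᵏ (k≥1) exactly when both aⁱbʲ and aⁱbʲ⁺ᵏ are in the language, i.e. its language intersected with the regular set a*b*e⁺ would be exactly {aⁿbⁿeⁿ : n≥1} — impossible, since context-free languages are closed under intersection with regular sets and {aⁿbⁿeⁿ} is not context-free). So Lᴿ cannot be a DCFL.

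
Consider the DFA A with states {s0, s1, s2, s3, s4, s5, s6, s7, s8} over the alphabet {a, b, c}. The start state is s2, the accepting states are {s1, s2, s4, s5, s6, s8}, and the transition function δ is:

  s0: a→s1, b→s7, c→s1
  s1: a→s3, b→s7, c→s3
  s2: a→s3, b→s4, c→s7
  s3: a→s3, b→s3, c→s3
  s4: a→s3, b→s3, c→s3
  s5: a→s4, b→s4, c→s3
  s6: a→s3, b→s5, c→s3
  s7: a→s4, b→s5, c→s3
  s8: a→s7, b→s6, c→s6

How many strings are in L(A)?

6

The useful subgraph on states {s2, s4, s5, s7} is acyclic, so L(A) is finite; the longest accepting path visits 4 useful states, giving maximum string length 3.
Counting accepting paths from s2 by length: 1 of length 0, 1 of length 1, 2 of length 2, 2 of length 3. Total 6.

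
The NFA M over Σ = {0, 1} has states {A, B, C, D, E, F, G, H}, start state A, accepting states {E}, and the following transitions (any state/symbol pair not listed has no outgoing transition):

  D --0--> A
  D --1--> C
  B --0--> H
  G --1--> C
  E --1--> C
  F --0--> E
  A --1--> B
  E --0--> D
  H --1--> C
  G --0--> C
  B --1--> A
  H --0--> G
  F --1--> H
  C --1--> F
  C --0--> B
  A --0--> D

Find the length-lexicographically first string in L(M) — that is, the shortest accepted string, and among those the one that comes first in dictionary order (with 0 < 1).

0110

A breadth-first search from A reaches an accepting state first via the path A → D → C → F → E on input 0110.
No string of length < 4 is accepted (BFS exhausts all shorter strings without reaching an accepting state), and 0110 is the lexicographically least accepting string of length 4.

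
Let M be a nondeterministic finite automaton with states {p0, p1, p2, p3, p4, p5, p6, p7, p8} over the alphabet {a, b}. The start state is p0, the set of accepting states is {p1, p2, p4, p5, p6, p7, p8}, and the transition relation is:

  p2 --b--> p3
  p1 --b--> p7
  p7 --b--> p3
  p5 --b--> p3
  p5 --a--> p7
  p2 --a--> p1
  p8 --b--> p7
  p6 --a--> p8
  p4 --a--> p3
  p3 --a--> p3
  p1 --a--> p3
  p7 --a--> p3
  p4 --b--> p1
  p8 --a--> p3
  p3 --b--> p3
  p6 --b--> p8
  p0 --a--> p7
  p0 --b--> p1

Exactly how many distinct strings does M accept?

The useful subgraph on states {p0, p1, p7} is acyclic, so L(M) is finite; the longest accepting path visits 3 useful states, giving maximum string length 2.
Counting accepting paths from p0 by length: 2 of length 1, 1 of length 2. Total 3.

3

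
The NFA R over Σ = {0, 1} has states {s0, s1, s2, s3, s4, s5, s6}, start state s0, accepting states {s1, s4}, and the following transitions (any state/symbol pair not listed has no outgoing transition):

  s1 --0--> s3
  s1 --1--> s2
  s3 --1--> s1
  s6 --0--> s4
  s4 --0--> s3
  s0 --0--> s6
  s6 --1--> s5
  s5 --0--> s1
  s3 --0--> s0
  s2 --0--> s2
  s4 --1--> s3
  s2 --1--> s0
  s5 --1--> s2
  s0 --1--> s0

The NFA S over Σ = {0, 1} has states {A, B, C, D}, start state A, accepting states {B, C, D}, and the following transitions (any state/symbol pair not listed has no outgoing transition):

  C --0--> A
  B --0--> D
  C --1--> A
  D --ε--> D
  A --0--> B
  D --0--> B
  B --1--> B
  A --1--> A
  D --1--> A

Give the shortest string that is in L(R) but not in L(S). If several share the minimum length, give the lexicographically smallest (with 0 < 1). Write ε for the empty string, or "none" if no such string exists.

0011

The string 0011 is accepted by R but not by S.
No shorter string lies in the difference, and 0011 is the lexicographically first length-4 string in L(R) \ L(S).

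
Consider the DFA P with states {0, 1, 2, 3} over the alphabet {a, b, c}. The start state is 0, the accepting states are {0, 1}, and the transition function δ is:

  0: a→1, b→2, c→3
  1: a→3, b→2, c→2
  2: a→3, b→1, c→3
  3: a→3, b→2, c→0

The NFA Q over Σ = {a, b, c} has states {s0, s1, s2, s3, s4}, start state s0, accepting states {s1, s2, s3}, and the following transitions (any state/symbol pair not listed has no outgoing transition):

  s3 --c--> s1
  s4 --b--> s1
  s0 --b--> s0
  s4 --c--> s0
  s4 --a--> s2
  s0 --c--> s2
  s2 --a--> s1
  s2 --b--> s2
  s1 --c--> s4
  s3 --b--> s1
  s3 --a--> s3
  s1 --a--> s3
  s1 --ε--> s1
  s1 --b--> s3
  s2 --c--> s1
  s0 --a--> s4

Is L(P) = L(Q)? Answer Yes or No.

No

The empty string ε is accepted by P but rejected by Q.
So L(P) ≠ L(Q).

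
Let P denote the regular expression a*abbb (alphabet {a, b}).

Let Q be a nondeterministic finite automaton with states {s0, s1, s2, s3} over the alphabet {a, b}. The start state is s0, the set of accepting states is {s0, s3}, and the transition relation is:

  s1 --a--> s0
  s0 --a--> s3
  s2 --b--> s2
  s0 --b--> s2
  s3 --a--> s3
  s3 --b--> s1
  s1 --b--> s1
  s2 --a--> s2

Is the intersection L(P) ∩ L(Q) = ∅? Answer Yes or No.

Converting the expression P to a DFA (subset construction, then merging equivalent states) gives the minimal DFA with states {p0, p1, p2, p3, p4, p5}, start state p0, accepting states {p5} and transitions p0: a→p1, b→p2; p1: a→p1, b→p3; p2: a→p2, b→p2; p3: a→p2, b→p4; p4: a→p2, b→p5; p5: a→p2, b→p2.
Exploring the product automaton P × Q from the start pair (p0, s0), following both machines on each input symbol, reaches 9 state pairs: (p0, s0), (p1, s3), (p2, s2), (p3, s1), (p2, s0), (p4, s1), (p2, s3), (p5, s1), (p2, s1).
P accepts in {p5} and Q accepts in {s0, s3}; no reachable pair has both components accepting, so no string drives both machines to acceptance simultaneously and L(P) ∩ L(Q) = ∅.
So no string is accepted by both, and the intersection is empty.

Yes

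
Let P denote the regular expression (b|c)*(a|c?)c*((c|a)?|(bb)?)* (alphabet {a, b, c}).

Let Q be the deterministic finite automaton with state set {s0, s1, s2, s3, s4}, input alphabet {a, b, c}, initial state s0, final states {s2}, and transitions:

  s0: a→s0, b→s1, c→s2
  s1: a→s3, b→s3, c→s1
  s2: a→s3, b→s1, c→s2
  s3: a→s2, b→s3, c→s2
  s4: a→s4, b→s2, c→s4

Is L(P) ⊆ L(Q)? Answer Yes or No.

The empty string ε is in L(P) but not in L(Q).
So L(P) ⊄ L(Q).

No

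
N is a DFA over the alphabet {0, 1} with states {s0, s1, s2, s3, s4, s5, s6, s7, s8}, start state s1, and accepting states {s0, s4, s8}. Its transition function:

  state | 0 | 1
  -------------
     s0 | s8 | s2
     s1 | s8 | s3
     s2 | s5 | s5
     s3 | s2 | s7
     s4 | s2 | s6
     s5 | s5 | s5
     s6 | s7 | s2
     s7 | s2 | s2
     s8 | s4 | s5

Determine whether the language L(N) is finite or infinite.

The useful states (reachable from s1 and able to reach an accepting state) are {s1, s4, s8}.
Restricted to these states the transition graph has no cycle, so every accepting path has bounded length and L is finite.

finite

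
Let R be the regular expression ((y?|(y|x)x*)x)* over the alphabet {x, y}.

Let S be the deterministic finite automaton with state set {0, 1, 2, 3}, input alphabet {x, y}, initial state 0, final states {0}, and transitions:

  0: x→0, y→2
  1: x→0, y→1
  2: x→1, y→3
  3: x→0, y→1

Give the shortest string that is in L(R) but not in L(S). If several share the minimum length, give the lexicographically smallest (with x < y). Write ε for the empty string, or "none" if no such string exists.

yx

The string yx is accepted by R but not by S.
No shorter string lies in the difference, and yx is the lexicographically first length-2 string in L(R) \ L(S).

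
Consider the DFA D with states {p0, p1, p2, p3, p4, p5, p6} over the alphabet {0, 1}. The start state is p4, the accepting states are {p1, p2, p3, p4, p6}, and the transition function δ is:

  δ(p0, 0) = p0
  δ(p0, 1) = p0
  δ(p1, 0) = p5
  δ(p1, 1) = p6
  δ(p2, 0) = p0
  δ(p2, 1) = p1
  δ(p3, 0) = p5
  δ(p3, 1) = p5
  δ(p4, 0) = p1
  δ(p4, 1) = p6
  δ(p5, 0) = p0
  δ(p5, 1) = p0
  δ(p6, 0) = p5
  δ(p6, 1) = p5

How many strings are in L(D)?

4

The useful subgraph on states {p1, p4, p6} is acyclic, so L(D) is finite; the longest accepting path visits 3 useful states, giving maximum string length 2.
Counting accepting paths from p4 by length: 1 of length 0, 2 of length 1, 1 of length 2. Total 4.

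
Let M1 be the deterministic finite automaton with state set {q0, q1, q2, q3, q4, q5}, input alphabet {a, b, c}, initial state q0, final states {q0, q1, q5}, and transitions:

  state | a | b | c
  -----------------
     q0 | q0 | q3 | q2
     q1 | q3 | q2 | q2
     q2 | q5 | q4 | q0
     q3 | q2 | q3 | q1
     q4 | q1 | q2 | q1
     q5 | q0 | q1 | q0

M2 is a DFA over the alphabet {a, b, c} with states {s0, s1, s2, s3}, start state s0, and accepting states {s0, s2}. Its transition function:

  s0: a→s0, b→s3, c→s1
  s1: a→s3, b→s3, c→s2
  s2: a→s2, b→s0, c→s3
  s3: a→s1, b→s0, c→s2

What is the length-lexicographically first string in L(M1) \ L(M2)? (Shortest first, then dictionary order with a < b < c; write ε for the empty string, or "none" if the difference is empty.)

The string ca is accepted by M1 but not by M2.
No shorter string lies in the difference, and ca is the lexicographically first length-2 string in L(M1) \ L(M2).

ca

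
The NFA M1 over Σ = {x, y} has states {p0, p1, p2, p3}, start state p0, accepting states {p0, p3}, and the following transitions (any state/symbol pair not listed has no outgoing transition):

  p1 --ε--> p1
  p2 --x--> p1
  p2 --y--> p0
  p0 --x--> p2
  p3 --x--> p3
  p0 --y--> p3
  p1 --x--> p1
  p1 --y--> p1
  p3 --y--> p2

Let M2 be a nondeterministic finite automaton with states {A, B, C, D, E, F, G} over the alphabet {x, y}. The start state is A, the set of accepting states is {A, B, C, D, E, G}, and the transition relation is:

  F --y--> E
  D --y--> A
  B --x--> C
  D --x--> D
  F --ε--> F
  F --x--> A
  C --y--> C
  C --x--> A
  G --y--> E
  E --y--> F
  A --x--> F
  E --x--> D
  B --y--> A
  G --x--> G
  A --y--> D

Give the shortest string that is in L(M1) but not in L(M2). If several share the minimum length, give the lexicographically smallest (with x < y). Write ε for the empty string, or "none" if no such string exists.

The string xyy is accepted by M1 but not by M2.
No shorter string lies in the difference, and xyy is the lexicographically first length-3 string in L(M1) \ L(M2).

xyy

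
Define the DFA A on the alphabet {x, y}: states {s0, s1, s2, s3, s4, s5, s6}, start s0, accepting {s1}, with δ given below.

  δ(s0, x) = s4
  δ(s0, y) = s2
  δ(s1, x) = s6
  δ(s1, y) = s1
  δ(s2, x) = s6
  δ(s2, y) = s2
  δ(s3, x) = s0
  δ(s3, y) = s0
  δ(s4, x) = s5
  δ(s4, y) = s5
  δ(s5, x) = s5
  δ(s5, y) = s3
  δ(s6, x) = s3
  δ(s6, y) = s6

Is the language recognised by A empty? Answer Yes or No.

Yes

The states reachable from the start state are {s0, s2, s3, s4, s5, s6}.
None of the accepting states {s1} is reachable, so no string is accepted and L(A) = ∅.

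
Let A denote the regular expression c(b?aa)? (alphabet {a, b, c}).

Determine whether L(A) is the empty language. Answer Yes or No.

No

The string c matches the expression, so it belongs to L(A).
Since L(A) contains at least one string, it is not empty.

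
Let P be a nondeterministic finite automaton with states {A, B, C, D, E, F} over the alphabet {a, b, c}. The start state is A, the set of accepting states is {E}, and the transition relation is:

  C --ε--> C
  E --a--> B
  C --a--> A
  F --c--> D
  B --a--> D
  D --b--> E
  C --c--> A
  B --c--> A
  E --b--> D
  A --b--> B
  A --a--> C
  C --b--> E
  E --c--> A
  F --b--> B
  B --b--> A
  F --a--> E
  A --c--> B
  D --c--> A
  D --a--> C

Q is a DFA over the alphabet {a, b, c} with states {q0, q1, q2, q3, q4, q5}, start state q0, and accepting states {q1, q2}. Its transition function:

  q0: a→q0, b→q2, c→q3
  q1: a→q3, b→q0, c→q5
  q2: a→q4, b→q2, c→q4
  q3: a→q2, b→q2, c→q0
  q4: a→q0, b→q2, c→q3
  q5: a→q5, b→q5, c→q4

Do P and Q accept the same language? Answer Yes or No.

No

The string b is accepted by Q but rejected by P.
So L(P) ≠ L(Q).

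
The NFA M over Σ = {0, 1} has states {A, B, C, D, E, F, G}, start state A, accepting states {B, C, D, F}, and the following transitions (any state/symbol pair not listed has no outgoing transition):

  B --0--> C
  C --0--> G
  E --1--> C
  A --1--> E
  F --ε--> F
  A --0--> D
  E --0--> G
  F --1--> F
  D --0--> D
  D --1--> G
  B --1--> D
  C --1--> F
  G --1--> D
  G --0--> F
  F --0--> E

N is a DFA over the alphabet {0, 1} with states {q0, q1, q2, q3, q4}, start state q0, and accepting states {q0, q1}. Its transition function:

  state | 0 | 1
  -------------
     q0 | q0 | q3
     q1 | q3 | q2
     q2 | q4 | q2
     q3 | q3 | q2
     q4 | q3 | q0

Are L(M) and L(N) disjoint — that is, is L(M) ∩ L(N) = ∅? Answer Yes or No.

No

The string 0 is accepted by both M and N.
Hence L(M) ∩ L(N) ≠ ∅.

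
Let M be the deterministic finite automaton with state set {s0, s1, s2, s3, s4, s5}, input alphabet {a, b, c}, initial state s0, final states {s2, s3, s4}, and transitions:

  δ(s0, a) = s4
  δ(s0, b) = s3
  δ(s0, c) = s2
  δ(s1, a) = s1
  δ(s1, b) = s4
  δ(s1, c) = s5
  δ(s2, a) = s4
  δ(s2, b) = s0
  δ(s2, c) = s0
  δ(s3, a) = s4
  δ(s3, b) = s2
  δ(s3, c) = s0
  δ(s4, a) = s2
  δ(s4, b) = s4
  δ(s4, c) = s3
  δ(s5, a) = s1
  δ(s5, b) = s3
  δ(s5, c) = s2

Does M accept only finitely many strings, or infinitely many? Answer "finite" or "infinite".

infinite

State s0 is reachable from the start and can reach an accepting state, and it lies on the cycle s0 → s2 → s0.
Traversing that cycle any number of times yields accepted strings of unbounded length, so the language is infinite.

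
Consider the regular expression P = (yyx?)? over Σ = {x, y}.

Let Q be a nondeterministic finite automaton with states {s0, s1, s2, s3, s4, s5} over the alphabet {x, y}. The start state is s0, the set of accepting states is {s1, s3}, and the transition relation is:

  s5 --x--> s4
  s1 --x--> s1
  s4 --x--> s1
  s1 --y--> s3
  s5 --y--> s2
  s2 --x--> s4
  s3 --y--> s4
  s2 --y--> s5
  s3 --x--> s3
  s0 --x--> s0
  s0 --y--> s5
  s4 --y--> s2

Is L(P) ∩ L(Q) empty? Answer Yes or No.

Yes

Converting the expression P to a DFA (subset construction, then merging equivalent states) gives the minimal DFA with states {p0, p1, p2, p3, p4}, start state p0, accepting states {p0, p3, p4} and transitions p0: x→p1, y→p2; p1: x→p1, y→p1; p2: x→p1, y→p3; p3: x→p4, y→p1; p4: x→p1, y→p1.
Exploring the product automaton P × Q from the start pair (p0, s0), following both machines on each input symbol, reaches 10 state pairs: (p0, s0), (p1, s0), (p2, s5), (p1, s5), (p1, s4), (p3, s2), (p1, s2), (p1, s1), (p4, s4), (p1, s3).
P accepts in {p0, p3, p4} and Q accepts in {s1, s3}; no reachable pair has both components accepting, so no string drives both machines to acceptance simultaneously and L(P) ∩ L(Q) = ∅.
So no string is accepted by both, and the intersection is empty.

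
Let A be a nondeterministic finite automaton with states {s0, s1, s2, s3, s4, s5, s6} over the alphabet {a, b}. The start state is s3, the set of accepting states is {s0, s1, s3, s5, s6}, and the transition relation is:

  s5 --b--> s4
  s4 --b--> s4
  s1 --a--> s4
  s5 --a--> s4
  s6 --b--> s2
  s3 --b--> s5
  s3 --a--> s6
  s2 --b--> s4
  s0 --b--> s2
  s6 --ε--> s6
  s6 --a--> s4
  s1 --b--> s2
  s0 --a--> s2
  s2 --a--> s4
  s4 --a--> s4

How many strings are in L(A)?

3

The useful subgraph on states {s3, s5, s6} is acyclic, so L(A) is finite; the longest accepting path visits 2 useful states, giving maximum string length 1.
Counting accepting paths from s3 by length: 1 of length 0, 2 of length 1. Total 3.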